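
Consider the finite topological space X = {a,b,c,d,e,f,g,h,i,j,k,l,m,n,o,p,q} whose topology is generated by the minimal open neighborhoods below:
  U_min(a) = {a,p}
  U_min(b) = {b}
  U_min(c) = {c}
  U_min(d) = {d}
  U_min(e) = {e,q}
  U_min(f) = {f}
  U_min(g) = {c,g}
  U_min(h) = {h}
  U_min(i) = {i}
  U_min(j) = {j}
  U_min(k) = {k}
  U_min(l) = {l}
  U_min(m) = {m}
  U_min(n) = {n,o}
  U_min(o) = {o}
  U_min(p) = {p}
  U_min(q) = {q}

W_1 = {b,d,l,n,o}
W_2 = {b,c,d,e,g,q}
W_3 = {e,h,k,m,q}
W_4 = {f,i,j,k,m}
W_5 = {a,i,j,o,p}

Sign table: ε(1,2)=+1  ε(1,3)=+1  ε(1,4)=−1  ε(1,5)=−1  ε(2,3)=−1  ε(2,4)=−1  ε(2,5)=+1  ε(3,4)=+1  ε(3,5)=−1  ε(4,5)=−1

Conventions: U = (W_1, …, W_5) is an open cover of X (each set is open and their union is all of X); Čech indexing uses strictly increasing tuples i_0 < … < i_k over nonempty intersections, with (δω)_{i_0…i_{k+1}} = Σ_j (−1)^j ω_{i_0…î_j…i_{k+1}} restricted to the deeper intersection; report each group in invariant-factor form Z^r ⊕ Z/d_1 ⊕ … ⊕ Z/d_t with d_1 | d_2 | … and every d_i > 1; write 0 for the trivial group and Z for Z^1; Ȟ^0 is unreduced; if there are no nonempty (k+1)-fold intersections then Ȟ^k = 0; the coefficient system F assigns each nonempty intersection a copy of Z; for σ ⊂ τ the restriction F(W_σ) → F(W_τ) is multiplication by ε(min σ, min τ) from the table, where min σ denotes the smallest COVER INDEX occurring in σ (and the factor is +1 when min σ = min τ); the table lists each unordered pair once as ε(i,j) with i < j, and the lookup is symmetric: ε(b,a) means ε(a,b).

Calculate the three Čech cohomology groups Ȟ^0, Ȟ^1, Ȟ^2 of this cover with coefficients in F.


Ȟ^0 ≅ 0,  Ȟ^1 ≅ Z/2,  Ȟ^2 ≅ 0

cover nerve:
  W12={b,d} W15={o} W23={e,q} W34={k,m} W45={i,j}
C dims 5,5; δ0: rk 5, SNF 1^4·2
Ȟ^0: (5−5)−0=0 ⇒ 0
Ȟ^1: (5−0)−5=0 plus torsion [2] ⇒ Z/2
Ȟ^2: (0−0)−0=0 ⇒ 0


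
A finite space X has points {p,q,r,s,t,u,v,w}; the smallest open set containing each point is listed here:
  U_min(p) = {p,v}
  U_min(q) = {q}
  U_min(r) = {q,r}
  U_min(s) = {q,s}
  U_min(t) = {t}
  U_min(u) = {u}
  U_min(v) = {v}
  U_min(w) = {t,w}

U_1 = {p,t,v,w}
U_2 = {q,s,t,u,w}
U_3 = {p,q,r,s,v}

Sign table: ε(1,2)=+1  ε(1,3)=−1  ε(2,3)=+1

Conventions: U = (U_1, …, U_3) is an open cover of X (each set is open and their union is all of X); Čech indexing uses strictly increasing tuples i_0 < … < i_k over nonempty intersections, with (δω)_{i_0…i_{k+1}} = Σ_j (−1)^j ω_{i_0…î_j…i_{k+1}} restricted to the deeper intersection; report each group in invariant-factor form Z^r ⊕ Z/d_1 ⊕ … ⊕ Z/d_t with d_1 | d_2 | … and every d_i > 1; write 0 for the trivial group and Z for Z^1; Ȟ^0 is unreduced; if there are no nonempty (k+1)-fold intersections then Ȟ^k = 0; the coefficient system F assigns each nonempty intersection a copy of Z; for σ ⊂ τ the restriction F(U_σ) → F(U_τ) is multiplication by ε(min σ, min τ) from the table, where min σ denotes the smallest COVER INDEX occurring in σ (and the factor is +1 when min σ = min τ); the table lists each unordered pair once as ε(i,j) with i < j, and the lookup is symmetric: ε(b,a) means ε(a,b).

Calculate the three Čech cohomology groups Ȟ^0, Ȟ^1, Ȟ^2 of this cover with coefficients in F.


Ȟ^0 ≅ 0; Ȟ^1 ≅ Z/2; Ȟ^2 ≅ 0

intersection data:
  U12={t,w} U13={p,v} U23={q,s}
C dims 3,3; δ0: rk 3, SNF 1^2·2
Ȟ^0 = (3 − 3) − 0 = 0, so Ȟ^0 ≅ 0
Ȟ^1 = (3 − 0) − 3 = 0 plus torsion [2], so Ȟ^1 ≅ Z/2
Ȟ^2 = (0 − 0) − 0 = 0, so Ȟ^2 ≅ 0


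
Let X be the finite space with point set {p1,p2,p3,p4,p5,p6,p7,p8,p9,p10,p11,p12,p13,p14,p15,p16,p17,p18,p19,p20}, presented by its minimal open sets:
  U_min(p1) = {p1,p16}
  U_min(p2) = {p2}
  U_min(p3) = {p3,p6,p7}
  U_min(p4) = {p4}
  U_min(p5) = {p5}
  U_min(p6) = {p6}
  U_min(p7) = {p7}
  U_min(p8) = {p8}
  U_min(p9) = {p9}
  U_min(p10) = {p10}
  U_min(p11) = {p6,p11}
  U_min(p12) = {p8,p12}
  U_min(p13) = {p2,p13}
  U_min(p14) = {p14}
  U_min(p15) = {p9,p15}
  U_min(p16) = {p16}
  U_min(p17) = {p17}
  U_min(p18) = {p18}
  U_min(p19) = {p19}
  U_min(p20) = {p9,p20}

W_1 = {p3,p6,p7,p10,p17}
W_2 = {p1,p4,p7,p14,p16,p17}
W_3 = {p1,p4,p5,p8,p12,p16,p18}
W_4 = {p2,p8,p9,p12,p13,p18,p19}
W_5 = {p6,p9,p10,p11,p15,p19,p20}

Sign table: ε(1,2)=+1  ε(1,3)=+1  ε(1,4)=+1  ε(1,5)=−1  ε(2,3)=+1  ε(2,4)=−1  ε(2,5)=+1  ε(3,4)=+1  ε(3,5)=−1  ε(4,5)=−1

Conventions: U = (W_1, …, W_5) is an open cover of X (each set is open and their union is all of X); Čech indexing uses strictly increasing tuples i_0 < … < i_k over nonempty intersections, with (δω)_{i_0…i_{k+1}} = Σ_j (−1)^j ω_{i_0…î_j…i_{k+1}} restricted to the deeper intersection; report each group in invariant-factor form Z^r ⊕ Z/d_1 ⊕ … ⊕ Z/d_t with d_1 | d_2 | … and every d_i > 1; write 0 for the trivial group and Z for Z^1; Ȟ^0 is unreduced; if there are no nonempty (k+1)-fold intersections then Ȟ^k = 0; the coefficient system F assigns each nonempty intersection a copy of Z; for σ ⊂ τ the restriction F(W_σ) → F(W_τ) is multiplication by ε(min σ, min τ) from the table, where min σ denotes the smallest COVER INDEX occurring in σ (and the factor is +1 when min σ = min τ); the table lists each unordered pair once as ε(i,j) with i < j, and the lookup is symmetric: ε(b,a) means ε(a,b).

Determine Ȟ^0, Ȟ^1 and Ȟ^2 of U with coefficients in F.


Ȟ^0(U;F) ≅ Z; Ȟ^1(U;F) ≅ Z; Ȟ^2(U;F) ≅ 0

intersection data:
  W12={p7,p17} W15={p6,p10} W23={p1,p4,p16} W34={p8,p12,p18} W45={p9,p19}
C dims 5,5; δ0: rk 4, SNF 1^4
Ȟ^0 = (5 − 4) − 0 = 1, so Ȟ^0 ≅ Z
Ȟ^1 = (5 − 0) − 4 = 1, so Ȟ^1 ≅ Z
Ȟ^2 = (0 − 0) − 0 = 0, so Ȟ^2 ≅ 0


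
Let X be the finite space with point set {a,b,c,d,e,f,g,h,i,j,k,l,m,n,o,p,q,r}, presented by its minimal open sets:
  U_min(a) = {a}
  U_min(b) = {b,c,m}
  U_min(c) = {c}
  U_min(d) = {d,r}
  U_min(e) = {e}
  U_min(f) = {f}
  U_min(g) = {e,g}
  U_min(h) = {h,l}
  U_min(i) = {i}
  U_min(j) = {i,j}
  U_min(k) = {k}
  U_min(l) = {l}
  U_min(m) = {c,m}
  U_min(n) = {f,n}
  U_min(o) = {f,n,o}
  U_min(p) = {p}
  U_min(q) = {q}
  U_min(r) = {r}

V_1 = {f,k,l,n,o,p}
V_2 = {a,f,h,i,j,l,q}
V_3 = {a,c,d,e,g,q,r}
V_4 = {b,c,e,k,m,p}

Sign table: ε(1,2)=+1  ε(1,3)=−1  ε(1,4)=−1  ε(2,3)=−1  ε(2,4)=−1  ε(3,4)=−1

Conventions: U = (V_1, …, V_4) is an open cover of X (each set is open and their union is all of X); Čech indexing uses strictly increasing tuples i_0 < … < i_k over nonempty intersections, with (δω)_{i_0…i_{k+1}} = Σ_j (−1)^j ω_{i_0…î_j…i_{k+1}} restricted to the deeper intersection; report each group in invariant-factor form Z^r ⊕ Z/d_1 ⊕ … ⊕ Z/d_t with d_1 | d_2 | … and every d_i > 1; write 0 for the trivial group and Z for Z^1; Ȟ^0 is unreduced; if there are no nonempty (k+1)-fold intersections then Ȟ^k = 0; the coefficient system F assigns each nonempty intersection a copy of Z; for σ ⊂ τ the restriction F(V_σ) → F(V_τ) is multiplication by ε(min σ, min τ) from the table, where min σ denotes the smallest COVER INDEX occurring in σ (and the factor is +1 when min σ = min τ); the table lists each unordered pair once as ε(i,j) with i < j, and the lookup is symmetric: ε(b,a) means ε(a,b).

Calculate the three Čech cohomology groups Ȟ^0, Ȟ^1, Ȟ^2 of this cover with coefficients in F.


nonempty intersections:
  V12={f,l} V14={k,p} V23={a,q} V34={c,e}
C dims 4,4; δ0: rk 4, SNF 1^3·2
Ȟ^0: (4−4)−0=0 ⇒ 0
Ȟ^1: (4−0)−4=0 plus torsion [2] ⇒ Z/2
Ȟ^2: (0−0)−0=0 ⇒ 0

Ȟ^0 = 0,  Ȟ^1 = Z/2,  Ȟ^2 = 0


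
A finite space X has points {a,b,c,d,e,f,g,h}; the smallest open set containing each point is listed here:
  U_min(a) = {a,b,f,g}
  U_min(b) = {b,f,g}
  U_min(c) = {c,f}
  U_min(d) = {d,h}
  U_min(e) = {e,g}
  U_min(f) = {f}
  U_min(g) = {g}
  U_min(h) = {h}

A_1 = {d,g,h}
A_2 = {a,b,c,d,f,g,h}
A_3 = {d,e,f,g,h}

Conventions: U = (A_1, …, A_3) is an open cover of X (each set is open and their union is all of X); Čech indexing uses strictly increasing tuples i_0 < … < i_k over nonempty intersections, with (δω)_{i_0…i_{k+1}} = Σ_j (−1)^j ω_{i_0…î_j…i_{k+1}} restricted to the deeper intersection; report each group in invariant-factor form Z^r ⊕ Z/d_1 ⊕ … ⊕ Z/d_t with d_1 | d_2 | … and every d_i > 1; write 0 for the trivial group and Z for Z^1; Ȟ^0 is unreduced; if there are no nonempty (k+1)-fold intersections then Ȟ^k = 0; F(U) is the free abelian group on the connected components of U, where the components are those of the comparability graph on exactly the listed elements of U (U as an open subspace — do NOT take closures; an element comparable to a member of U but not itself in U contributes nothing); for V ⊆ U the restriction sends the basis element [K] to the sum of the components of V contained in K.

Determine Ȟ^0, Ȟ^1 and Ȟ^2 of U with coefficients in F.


Ȟ^0 = Z^2,  Ȟ^1 = 0,  Ȟ^2 = 0

intersection data:
  A12={d,g,h} A13={d,g,h} A23={d,f,g,h}
  A123={d,g,h}
components per intersection:
  A1: {d,h} {g}
  A2: {a,b,c,f,g} {d,h}
  A3: {d,h} {e,g} {f}
  A12: {d,h} {g}
  A13: {d,h} {g}
  A23: {d,h} {f} {g}
  A123: {d,h} {g}
C dims 7,7,2; δ0: rk 5, SNF 1^5; δ1: rk 2, SNF 1^2
Ȟ^0 = (7 − 5) − 0 = 2, so Ȟ^0 ≅ Z^2
Ȟ^1 = (7 − 2) − 5 = 0, so Ȟ^1 ≅ 0
Ȟ^2 = (2 − 0) − 2 = 0, so Ȟ^2 ≅ 0


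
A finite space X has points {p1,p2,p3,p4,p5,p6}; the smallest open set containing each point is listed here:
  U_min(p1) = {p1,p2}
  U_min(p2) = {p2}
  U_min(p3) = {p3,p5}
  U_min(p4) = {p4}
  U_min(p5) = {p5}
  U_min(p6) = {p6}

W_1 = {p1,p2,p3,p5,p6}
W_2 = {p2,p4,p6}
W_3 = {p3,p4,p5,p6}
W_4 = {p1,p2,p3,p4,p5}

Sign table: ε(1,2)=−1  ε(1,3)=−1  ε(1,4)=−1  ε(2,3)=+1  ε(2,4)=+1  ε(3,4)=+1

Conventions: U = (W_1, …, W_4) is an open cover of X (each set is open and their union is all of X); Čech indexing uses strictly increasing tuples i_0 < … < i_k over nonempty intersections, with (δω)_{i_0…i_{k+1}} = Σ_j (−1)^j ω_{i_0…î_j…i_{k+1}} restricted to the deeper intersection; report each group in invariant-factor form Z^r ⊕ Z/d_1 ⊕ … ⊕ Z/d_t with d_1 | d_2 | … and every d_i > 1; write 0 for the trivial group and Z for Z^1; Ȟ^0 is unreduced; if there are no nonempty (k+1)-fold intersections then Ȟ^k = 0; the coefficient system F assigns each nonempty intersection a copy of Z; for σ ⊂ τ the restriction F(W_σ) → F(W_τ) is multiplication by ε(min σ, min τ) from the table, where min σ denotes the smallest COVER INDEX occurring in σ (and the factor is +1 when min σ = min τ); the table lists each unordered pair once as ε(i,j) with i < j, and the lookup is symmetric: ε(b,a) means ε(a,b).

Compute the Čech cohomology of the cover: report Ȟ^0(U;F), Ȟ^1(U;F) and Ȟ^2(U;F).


cover nerve:
  W12={p2,p6} W13={p3,p5,p6} W14={p1,p2,p3,p5} W23={p4,p6} W24={p2,p4} W34={p3,p4,p5}
  W123={p6} W124={p2} W134={p3,p5} W234={p4}
C dims 4,6,4; δ0: rk 3, SNF 1^3; δ1: rk 3, SNF 1^3
Ȟ^0: (4−3)−0=1 ⇒ Z
Ȟ^1: (6−3)−3=0 ⇒ 0
Ȟ^2: (4−0)−3=1 ⇒ Z

Ȟ^0(U;F) ≅ Z,  Ȟ^1(U;F) ≅ 0,  Ȟ^2(U;F) ≅ Z


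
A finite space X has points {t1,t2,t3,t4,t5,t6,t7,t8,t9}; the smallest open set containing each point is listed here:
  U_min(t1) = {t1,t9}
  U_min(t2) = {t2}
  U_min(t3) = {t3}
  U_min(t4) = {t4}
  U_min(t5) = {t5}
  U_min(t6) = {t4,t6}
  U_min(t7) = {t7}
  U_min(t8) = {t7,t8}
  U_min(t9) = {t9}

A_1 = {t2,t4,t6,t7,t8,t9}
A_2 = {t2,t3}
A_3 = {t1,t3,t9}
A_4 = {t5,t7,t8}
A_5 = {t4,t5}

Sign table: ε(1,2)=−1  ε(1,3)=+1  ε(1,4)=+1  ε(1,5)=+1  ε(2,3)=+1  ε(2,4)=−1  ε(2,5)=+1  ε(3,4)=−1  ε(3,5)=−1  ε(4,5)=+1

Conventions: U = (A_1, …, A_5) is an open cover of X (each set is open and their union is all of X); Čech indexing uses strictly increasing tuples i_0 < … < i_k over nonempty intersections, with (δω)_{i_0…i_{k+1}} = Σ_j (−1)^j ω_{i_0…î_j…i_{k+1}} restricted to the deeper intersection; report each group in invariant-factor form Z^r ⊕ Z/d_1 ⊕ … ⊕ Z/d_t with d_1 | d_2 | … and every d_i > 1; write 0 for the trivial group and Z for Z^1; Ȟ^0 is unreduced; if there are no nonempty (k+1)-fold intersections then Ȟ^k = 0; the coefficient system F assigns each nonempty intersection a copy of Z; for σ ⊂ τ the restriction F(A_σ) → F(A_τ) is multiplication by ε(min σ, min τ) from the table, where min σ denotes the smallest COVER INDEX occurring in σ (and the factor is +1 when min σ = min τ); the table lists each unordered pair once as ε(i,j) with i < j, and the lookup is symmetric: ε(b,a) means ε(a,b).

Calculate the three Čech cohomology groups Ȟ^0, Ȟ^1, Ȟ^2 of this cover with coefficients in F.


Ȟ^0 = 0,  Ȟ^1 = Z ⊕ Z/2,  Ȟ^2 = 0

cover nerve:
  A12={t2} A13={t9} A14={t7,t8} A15={t4} A23={t3} A45={t5}
C dims 5,6; δ0: rk 5, SNF 1^4·2
Ȟ^0: (5−5)−0=0 ⇒ 0
Ȟ^1: (6−0)−5=1 plus torsion [2] ⇒ Z ⊕ Z/2
Ȟ^2: (0−0)−0=0 ⇒ 0


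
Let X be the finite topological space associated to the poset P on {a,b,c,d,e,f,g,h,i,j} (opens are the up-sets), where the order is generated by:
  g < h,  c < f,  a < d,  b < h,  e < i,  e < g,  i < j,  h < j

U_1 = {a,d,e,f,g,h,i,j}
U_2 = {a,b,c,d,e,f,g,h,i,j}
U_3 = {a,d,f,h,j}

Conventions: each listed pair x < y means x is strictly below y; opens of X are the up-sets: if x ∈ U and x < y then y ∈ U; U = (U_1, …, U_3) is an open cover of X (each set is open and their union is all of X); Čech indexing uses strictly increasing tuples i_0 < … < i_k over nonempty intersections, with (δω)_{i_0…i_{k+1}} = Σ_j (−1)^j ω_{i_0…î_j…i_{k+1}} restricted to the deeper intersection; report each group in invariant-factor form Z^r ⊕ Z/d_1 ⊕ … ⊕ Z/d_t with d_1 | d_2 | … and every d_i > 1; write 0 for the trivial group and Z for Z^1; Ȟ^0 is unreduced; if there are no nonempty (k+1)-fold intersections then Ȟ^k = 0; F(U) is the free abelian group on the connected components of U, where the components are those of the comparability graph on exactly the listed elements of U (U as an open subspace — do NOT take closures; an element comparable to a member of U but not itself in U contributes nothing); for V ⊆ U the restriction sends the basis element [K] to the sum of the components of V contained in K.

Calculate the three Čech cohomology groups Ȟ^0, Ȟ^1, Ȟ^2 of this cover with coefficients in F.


nonempty overlaps:
  U12={a,d,e,f,g,h,i,j} U13={a,d,f,h,j} U23={a,d,f,h,j}
  U123={a,d,f,h,j}
components per intersection:
  U1: {a,d} {e,g,h,i,j} {f}
  U2: {a,d} {b,e,g,h,i,j} {c,f}
  U3: {a,d} {f} {h,j}
  U12: {a,d} {e,g,h,i,j} {f}
  U13: {a,d} {f} {h,j}
  U23: {a,d} {f} {h,j}
  U123: {a,d} {f} {h,j}
C dims 9,9,3; δ0: rk 6, SNF 1^6; δ1: rk 3, SNF 1^3
degree 0: 9−6−0 = 3 → Ȟ^0 ≅ Z^3
degree 1: 9−3−6 = 0 → Ȟ^1 ≅ 0
degree 2: 3−0−3 = 0 → Ȟ^2 ≅ 0

Ȟ^0 = Z^3, Ȟ^1 = 0, Ȟ^2 = 0


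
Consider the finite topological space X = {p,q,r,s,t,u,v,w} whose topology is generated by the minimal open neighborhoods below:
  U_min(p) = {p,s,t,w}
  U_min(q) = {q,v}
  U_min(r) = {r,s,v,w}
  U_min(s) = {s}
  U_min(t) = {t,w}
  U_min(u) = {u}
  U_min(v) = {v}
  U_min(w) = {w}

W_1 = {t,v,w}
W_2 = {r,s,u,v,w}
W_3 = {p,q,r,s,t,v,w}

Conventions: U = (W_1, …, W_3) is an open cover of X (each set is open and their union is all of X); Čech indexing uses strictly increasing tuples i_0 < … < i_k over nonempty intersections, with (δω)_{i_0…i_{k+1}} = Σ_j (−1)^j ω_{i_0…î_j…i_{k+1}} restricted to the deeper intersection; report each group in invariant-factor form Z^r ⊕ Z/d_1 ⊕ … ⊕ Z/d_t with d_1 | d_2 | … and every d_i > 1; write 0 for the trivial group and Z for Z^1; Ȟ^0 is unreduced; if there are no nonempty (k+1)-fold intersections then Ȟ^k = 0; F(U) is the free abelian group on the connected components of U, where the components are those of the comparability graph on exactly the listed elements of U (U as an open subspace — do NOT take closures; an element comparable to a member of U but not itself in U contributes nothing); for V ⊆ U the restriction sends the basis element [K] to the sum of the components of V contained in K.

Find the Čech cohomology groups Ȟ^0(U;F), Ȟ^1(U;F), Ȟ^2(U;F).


Ȟ^0(U;F) ≅ Z^2, Ȟ^1(U;F) ≅ 0 and Ȟ^2(U;F) ≅ 0

cover nerve:
  W12={v,w} W13={t,v,w} W23={r,s,v,w}
  W123={v,w}
components per intersection:
  W1: {t,w} {v}
  W2: {r,s,v,w} {u}
  W3: {p,q,r,s,t,v,w}
  W12: {v} {w}
  W13: {t,w} {v}
  W23: {r,s,v,w}
  W123: {v} {w}
C dims 5,5,2; δ0: rk 3, SNF 1^3; δ1: rk 2, SNF 1^2
Ȟ^0: (5−3)−0=2 ⇒ Z^2
Ȟ^1: (5−2)−3=0 ⇒ 0
Ȟ^2: (2−0)−2=0 ⇒ 0


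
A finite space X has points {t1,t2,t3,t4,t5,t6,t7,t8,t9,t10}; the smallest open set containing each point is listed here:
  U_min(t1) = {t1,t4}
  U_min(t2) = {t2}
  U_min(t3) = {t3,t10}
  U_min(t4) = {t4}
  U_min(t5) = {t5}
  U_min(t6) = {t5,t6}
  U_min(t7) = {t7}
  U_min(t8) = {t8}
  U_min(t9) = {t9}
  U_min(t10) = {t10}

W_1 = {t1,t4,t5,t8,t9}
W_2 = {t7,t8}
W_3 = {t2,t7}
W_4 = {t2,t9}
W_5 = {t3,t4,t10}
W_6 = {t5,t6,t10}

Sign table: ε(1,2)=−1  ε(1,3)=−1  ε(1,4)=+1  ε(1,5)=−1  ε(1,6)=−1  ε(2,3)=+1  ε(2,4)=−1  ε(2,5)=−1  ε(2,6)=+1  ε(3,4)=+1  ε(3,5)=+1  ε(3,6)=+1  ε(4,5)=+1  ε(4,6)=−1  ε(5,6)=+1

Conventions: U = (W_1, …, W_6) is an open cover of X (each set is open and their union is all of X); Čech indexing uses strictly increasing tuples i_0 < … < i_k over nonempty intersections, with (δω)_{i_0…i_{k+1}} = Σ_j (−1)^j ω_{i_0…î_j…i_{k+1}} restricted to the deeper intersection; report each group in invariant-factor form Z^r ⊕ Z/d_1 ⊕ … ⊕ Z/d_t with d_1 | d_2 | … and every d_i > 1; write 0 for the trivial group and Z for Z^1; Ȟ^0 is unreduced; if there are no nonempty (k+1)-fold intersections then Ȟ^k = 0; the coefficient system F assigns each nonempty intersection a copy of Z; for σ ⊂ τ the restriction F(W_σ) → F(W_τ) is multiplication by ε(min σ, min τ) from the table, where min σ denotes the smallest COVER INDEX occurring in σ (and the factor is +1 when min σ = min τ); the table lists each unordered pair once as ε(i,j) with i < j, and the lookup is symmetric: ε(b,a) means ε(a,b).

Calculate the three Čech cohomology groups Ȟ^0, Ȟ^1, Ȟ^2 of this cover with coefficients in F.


Ȟ^0 ≅ 0, Ȟ^1 ≅ Z ⊕ Z/2 and Ȟ^2 ≅ 0

nerve of the cover:
  W12={t8} W14={t9} W15={t4} W16={t5} W23={t7} W34={t2} W56={t10}
C dims 6,7; δ0: rk 6, SNF 1^5·2
Ȟ^0 = (6 − 6) − 0 = 0, so Ȟ^0 ≅ 0
Ȟ^1 = (7 − 0) − 6 = 1 plus torsion [2], so Ȟ^1 ≅ Z ⊕ Z/2
Ȟ^2 = (0 − 0) − 0 = 0, so Ȟ^2 ≅ 0


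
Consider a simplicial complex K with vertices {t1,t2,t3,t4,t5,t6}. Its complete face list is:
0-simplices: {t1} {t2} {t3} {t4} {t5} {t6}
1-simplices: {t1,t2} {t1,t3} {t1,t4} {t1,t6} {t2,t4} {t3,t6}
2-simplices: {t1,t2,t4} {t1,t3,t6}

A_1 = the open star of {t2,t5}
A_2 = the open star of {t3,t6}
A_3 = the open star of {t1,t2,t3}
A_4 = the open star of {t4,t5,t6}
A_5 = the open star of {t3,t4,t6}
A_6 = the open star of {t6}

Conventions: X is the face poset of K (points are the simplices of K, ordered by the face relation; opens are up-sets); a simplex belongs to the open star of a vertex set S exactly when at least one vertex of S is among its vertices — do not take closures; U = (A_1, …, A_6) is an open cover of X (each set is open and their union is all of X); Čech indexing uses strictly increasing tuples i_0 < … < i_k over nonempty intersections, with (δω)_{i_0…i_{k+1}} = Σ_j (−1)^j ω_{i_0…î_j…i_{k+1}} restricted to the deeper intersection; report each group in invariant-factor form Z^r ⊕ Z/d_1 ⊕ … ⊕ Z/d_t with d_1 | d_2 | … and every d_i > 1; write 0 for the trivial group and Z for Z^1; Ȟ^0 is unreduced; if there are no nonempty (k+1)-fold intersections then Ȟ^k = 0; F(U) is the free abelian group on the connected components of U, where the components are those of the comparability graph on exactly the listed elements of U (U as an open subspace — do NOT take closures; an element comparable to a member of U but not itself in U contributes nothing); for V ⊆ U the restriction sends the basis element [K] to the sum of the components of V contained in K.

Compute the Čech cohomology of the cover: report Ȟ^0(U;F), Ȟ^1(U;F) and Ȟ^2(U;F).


cover nerve:
  A1={{t2},{t5},{t1,t2},{t2,t4},{t1,t2,t4}} A2={{t3},{t6},{t1,t3},{t1,t6},{t3,t6},{t1,t3,t6}} A3={{t1},{t2},{t3},{t1,t2},{t1,t3},{t1,t4},{t1,t6},{t2,t4},{t3,t6},{t1,t2,t4},{t1,t3,t6}} A4={{t4},{t5},{t6},{t1,t4},{t1,t6},{t2,t4},{t3,t6},{t1,t2,t4},{t1,t3,t6}} A5={{t3},{t4},{t6},{t1,t3},{t1,t4},{t1,t6},{t2,t4},{t3,t6},{t1,t2,t4},{t1,t3,t6}} A6={{t6},{t1,t6},{t3,t6},{t1,t3,t6}}
  A13={{t2},{t1,t2},{t2,t4},{t1,t2,t4}} A14={{t5},{t2,t4},{t1,t2,t4}} A15={{t2,t4},{t1,t2,t4}} A23={{t3},{t1,t3},{t1,t6},{t3,t6},{t1,t3,t6}} A24={{t6},{t1,t6},{t3,t6},{t1,t3,t6}} A25={{t3},{t6},{t1,t3},{t1,t6},{t3,t6},{t1,t3,t6}} A26={{t6},{t1,t6},{t3,t6},{t1,t3,t6}} A34={{t1,t4},{t1,t6},{t2,t4},{t3,t6},{t1,t2,t4},{t1,t3,t6}} A35={{t3},{t1,t3},{t1,t4},{t1,t6},{t2,t4},{t3,t6},{t1,t2,t4},{t1,t3,t6}} A36={{t1,t6},{t3,t6},{t1,t3,t6}} A45={{t4},{t6},{t1,t4},{t1,t6},{t2,t4},{t3,t6},{t1,t2,t4},{t1,t3,t6}} A46={{t6},{t1,t6},{t3,t6},{t1,t3,t6}} A56={{t6},{t1,t6},{t3,t6},{t1,t3,t6}}
  A134={{t2,t4},{t1,t2,t4}} A135={{t2,t4},{t1,t2,t4}} A145={{t2,t4},{t1,t2,t4}} A234={{t1,t6},{t3,t6},{t1,t3,t6}} A235={{t3},{t1,t3},{t1,t6},{t3,t6},{t1,t3,t6}} A236={{t1,t6},{t3,t6},{t1,t3,t6}} A245={{t6},{t1,t6},{t3,t6},{t1,t3,t6}} A246={{t6},{t1,t6},{t3,t6},{t1,t3,t6}} A256={{t6},{t1,t6},{t3,t6},{t1,t3,t6}} A345={{t1,t4},{t1,t6},{t2,t4},{t3,t6},{t1,t2,t4},{t1,t3,t6}} A346={{t1,t6},{t3,t6},{t1,t3,t6}} A356={{t1,t6},{t3,t6},{t1,t3,t6}} A456={{t6},{t1,t6},{t3,t6},{t1,t3,t6}}
  A1345={{t2,t4},{t1,t2,t4}} A2345={{t1,t6},{t3,t6},{t1,t3,t6}} A2346={{t1,t6},{t3,t6},{t1,t3,t6}} A2356={{t1,t6},{t3,t6},{t1,t3,t6}} A2456={{t6},{t1,t6},{t3,t6},{t1,t3,t6}} A3456={{t1,t6},{t3,t6},{t1,t3,t6}}
  A23456={{t1,t6},{t3,t6},{t1,t3,t6}}
components per intersection:
  A1: {{t2},{t1,t2},{t2,t4},{t1,t2,t4}} {{t5}}
  A2: {{t3},{t6},{t1,t3},{t1,t6},{t3,t6},{t1,t3,t6}}
  A3: {{t1},{t2},{t3},{t1,t2},{t1,t3},{t1,t4},{t1,t6},{t2,t4},{t3,t6},{t1,t2,t4},{t1,t3,t6}}
  A4: {{t4},{t1,t4},{t2,t4},{t1,t2,t4}} {{t5}} {{t6},{t1,t6},{t3,t6},{t1,t3,t6}}
  A5: {{t3},{t6},{t1,t3},{t1,t6},{t3,t6},{t1,t3,t6}} {{t4},{t1,t4},{t2,t4},{t1,t2,t4}}
  A6: {{t6},{t1,t6},{t3,t6},{t1,t3,t6}}
  A13: {{t2},{t1,t2},{t2,t4},{t1,t2,t4}}
  A14: {{t5}} {{t2,t4},{t1,t2,t4}}
  A15: {{t2,t4},{t1,t2,t4}}
  A23: {{t3},{t1,t3},{t1,t6},{t3,t6},{t1,t3,t6}}
  A24: {{t6},{t1,t6},{t3,t6},{t1,t3,t6}}
  A25: {{t3},{t6},{t1,t3},{t1,t6},{t3,t6},{t1,t3,t6}}
  A26: {{t6},{t1,t6},{t3,t6},{t1,t3,t6}}
  A34: {{t1,t4},{t2,t4},{t1,t2,t4}} {{t1,t6},{t3,t6},{t1,t3,t6}}
  A35: {{t3},{t1,t3},{t1,t6},{t3,t6},{t1,t3,t6}} {{t1,t4},{t2,t4},{t1,t2,t4}}
  A36: {{t1,t6},{t3,t6},{t1,t3,t6}}
  A45: {{t4},{t1,t4},{t2,t4},{t1,t2,t4}} {{t6},{t1,t6},{t3,t6},{t1,t3,t6}}
  A46: {{t6},{t1,t6},{t3,t6},{t1,t3,t6}}
  A56: {{t6},{t1,t6},{t3,t6},{t1,t3,t6}}
  A134: {{t2,t4},{t1,t2,t4}}
  A135: {{t2,t4},{t1,t2,t4}}
  A145: {{t2,t4},{t1,t2,t4}}
  A234: {{t1,t6},{t3,t6},{t1,t3,t6}}
  A235: {{t3},{t1,t3},{t1,t6},{t3,t6},{t1,t3,t6}}
  A236: {{t1,t6},{t3,t6},{t1,t3,t6}}
  A245: {{t6},{t1,t6},{t3,t6},{t1,t3,t6}}
  A246: {{t6},{t1,t6},{t3,t6},{t1,t3,t6}}
  A256: {{t6},{t1,t6},{t3,t6},{t1,t3,t6}}
  A345: {{t1,t4},{t2,t4},{t1,t2,t4}} {{t1,t6},{t3,t6},{t1,t3,t6}}
  A346: {{t1,t6},{t3,t6},{t1,t3,t6}}
  A356: {{t1,t6},{t3,t6},{t1,t3,t6}}
  A456: {{t6},{t1,t6},{t3,t6},{t1,t3,t6}}
  A1345: {{t2,t4},{t1,t2,t4}}
  A2345: {{t1,t6},{t3,t6},{t1,t3,t6}}
  A2346: {{t1,t6},{t3,t6},{t1,t3,t6}}
  A2356: {{t1,t6},{t3,t6},{t1,t3,t6}}
  A2456: {{t6},{t1,t6},{t3,t6},{t1,t3,t6}}
  A3456: {{t1,t6},{t3,t6},{t1,t3,t6}}
  A23456: {{t1,t6},{t3,t6},{t1,t3,t6}}
C dims 10,17,14,6; δ0: rk 8, SNF 1^8; δ1: rk 9, SNF 1^9; δ2: rk 5, SNF 1^5
Ȟ^0: (10−8)−0=2 ⇒ Z^2
Ȟ^1: (17−9)−8=0 ⇒ 0
Ȟ^2: (14−5)−9=0 ⇒ 0

Ȟ^0 ≅ Z^2,  Ȟ^1 ≅ 0,  Ȟ^2 ≅ 0


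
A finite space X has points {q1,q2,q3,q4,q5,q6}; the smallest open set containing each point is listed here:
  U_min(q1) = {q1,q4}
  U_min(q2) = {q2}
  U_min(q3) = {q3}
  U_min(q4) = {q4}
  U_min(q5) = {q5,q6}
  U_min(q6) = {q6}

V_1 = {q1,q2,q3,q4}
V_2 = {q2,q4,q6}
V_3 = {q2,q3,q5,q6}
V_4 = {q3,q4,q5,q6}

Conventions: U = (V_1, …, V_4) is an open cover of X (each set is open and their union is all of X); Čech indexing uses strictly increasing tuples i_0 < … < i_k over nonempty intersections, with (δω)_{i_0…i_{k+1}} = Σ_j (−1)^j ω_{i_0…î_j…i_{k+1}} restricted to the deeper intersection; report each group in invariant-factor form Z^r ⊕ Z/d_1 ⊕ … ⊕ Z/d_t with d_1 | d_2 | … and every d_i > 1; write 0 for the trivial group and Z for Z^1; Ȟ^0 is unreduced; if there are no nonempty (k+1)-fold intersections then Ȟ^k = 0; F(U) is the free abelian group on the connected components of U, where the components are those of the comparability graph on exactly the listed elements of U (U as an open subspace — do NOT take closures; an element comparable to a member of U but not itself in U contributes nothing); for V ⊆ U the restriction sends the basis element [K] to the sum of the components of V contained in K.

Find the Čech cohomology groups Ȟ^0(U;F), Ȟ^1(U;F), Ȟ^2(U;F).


Ȟ^0 ≅ Z^4,  Ȟ^1 ≅ 0,  Ȟ^2 ≅ 0

nonempty intersections:
  V12={q2,q4} V13={q2,q3} V14={q3,q4} V23={q2,q6} V24={q4,q6} V34={q3,q5,q6}
  V123={q2} V124={q4} V134={q3} V234={q6}
components per intersection:
  V1: {q1,q4} {q2} {q3}
  V2: {q2} {q4} {q6}
  V3: {q2} {q3} {q5,q6}
  V4: {q3} {q4} {q5,q6}
  V12: {q2} {q4}
  V13: {q2} {q3}
  V14: {q3} {q4}
  V23: {q2} {q6}
  V24: {q4} {q6}
  V34: {q3} {q5,q6}
  V123: {q2}
  V124: {q4}
  V134: {q3}
  V234: {q6}
C dims 12,12,4; δ0: rk 8, SNF 1^8; δ1: rk 4, SNF 1^4
Ȟ^0: (12−8)−0=4 ⇒ Z^4
Ȟ^1: (12−4)−8=0 ⇒ 0
Ȟ^2: (4−0)−4=0 ⇒ 0


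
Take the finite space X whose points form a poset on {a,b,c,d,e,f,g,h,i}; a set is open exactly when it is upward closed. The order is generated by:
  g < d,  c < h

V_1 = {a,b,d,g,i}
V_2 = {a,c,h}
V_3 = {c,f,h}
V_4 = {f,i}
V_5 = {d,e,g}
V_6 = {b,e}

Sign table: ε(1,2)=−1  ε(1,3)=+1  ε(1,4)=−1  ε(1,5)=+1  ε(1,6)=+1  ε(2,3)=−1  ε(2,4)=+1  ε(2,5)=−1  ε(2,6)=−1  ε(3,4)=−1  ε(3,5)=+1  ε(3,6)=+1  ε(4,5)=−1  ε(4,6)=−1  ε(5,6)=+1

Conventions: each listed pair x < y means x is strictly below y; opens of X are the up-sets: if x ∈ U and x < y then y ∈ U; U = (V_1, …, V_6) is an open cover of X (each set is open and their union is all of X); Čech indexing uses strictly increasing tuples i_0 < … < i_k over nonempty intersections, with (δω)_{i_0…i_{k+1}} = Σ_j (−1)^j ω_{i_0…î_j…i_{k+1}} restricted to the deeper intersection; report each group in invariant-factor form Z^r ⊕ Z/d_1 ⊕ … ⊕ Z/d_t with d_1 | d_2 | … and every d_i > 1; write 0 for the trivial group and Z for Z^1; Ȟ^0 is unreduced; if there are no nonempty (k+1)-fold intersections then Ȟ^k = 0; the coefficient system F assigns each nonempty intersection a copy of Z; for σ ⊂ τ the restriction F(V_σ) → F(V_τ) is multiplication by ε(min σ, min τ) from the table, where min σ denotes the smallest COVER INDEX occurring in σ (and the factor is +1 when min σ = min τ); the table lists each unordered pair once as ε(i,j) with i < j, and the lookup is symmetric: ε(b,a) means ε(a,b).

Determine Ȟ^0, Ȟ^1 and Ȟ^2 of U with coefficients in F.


nonempty overlaps:
  V12={a} V14={i} V15={d,g} V16={b} V23={c,h} V34={f} V56={e}
C dims 6,7; δ0: rk 5, SNF 1^5
degree 0: 6−5−0 = 1 → Ȟ^0 ≅ Z
degree 1: 7−0−5 = 2 → Ȟ^1 ≅ Z^2
degree 2: 0−0−0 = 0 → Ȟ^2 ≅ 0

Ȟ^0 = Z,  Ȟ^1 = Z^2,  Ȟ^2 = 0


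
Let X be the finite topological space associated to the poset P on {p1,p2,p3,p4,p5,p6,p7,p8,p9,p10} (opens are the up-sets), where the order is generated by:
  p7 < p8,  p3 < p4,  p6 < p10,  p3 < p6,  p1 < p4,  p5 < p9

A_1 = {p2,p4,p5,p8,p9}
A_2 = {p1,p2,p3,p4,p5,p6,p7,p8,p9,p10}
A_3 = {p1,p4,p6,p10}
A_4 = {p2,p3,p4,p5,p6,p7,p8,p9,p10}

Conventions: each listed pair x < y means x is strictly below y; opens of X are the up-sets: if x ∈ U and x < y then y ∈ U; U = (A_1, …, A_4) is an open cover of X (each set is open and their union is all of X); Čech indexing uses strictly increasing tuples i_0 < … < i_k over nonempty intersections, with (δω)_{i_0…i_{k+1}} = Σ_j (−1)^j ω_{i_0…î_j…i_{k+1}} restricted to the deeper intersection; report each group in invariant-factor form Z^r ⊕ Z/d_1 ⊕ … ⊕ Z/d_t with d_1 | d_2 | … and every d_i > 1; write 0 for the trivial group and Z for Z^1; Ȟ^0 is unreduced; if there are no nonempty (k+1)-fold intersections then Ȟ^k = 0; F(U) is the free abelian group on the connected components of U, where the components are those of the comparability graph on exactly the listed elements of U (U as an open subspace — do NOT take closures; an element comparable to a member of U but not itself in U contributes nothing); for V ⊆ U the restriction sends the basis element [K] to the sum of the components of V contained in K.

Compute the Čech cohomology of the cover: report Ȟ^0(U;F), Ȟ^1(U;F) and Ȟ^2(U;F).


nonempty overlaps:
  A12={p2,p4,p5,p8,p9} A13={p4} A14={p2,p4,p5,p8,p9} A23={p1,p4,p6,p10} A24={p2,p3,p4,p5,p6,p7,p8,p9,p10} A34={p4,p6,p10}
  A123={p4} A124={p2,p4,p5,p8,p9} A134={p4} A234={p4,p6,p10}
  A1234={p4}
components per intersection:
  A1: {p2} {p4} {p5,p9} {p8}
  A2: {p1,p3,p4,p6,p10} {p2} {p5,p9} {p7,p8}
  A3: {p1,p4} {p6,p10}
  A4: {p2} {p3,p4,p6,p10} {p5,p9} {p7,p8}
  A12: {p2} {p4} {p5,p9} {p8}
  A13: {p4}
  A14: {p2} {p4} {p5,p9} {p8}
  A23: {p1,p4} {p6,p10}
  A24: {p2} {p3,p4,p6,p10} {p5,p9} {p7,p8}
  A34: {p4} {p6,p10}
  A123: {p4}
  A124: {p2} {p4} {p5,p9} {p8}
  A134: {p4}
  A234: {p4} {p6,p10}
  A1234: {p4}
C dims 14,17,8,1; δ0: rk 10, SNF 1^10; δ1: rk 7, SNF 1^7; δ2: rk 1, SNF 1^1
degree 0: 14−10−0 = 4 → Ȟ^0 ≅ Z^4
degree 1: 17−7−10 = 0 → Ȟ^1 ≅ 0
degree 2: 8−1−7 = 0 → Ȟ^2 ≅ 0

Ȟ^0 ≅ Z^4, Ȟ^1 ≅ 0, Ȟ^2 ≅ 0


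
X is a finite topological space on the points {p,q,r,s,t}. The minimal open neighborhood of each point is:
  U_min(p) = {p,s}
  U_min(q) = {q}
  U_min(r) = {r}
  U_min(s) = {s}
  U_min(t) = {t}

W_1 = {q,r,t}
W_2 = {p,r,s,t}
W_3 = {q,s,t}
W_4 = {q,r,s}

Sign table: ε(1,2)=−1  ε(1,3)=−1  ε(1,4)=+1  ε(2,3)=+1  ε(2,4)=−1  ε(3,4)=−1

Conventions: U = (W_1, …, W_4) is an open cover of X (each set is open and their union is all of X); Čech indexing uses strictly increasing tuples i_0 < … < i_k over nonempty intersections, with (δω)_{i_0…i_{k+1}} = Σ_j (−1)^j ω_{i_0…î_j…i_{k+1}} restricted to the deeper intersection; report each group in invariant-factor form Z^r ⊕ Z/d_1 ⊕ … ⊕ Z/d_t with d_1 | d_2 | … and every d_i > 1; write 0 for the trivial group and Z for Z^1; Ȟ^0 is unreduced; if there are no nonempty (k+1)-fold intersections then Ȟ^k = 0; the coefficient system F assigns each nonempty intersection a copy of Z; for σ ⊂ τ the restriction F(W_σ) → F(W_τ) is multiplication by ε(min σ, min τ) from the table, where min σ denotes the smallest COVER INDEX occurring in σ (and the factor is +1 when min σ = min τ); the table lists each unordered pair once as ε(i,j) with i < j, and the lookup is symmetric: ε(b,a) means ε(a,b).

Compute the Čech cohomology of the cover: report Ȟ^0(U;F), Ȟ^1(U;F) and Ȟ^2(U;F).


Ȟ^0(U;F) ≅ Z, Ȟ^1(U;F) ≅ 0 and Ȟ^2(U;F) ≅ Z

nonempty intersections:
  W12={r,t} W13={q,t} W14={q,r} W23={s,t} W24={r,s} W34={q,s}
  W123={t} W124={r} W134={q} W234={s}
C dims 4,6,4; δ0: rk 3, SNF 1^3; δ1: rk 3, SNF 1^3
Ȟ^0: (4−3)−0=1 ⇒ Z
Ȟ^1: (6−3)−3=0 ⇒ 0
Ȟ^2: (4−0)−3=1 ⇒ Z


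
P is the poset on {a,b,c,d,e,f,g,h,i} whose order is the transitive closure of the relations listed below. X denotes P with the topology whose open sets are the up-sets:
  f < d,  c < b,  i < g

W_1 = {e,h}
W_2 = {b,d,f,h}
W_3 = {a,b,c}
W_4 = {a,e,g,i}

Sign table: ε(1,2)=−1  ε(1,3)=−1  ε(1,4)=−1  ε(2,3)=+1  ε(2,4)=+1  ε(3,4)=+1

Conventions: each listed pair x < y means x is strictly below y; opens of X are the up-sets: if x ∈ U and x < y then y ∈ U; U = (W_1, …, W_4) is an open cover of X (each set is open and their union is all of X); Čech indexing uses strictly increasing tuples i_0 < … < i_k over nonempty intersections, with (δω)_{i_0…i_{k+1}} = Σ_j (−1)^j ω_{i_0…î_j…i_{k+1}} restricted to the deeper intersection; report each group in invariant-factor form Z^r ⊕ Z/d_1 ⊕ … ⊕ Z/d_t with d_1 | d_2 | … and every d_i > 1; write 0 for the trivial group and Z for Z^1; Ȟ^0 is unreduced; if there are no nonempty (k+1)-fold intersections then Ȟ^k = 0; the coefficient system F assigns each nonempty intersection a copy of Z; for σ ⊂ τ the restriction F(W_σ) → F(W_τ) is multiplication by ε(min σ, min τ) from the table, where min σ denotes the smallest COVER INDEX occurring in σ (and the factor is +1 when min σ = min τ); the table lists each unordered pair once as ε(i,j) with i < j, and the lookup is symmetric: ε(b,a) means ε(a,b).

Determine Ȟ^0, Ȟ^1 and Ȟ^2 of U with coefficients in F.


Ȟ^0 ≅ Z, Ȟ^1 ≅ Z, Ȟ^2 ≅ 0

nerve simplices:
  W12={h} W14={e} W23={b} W34={a}
C dims 4,4; δ0: rk 3, SNF 1^3
degree 0: 4−3−0 = 1 → Ȟ^0 ≅ Z
degree 1: 4−0−3 = 1 → Ȟ^1 ≅ Z
degree 2: 0−0−0 = 0 → Ȟ^2 ≅ 0


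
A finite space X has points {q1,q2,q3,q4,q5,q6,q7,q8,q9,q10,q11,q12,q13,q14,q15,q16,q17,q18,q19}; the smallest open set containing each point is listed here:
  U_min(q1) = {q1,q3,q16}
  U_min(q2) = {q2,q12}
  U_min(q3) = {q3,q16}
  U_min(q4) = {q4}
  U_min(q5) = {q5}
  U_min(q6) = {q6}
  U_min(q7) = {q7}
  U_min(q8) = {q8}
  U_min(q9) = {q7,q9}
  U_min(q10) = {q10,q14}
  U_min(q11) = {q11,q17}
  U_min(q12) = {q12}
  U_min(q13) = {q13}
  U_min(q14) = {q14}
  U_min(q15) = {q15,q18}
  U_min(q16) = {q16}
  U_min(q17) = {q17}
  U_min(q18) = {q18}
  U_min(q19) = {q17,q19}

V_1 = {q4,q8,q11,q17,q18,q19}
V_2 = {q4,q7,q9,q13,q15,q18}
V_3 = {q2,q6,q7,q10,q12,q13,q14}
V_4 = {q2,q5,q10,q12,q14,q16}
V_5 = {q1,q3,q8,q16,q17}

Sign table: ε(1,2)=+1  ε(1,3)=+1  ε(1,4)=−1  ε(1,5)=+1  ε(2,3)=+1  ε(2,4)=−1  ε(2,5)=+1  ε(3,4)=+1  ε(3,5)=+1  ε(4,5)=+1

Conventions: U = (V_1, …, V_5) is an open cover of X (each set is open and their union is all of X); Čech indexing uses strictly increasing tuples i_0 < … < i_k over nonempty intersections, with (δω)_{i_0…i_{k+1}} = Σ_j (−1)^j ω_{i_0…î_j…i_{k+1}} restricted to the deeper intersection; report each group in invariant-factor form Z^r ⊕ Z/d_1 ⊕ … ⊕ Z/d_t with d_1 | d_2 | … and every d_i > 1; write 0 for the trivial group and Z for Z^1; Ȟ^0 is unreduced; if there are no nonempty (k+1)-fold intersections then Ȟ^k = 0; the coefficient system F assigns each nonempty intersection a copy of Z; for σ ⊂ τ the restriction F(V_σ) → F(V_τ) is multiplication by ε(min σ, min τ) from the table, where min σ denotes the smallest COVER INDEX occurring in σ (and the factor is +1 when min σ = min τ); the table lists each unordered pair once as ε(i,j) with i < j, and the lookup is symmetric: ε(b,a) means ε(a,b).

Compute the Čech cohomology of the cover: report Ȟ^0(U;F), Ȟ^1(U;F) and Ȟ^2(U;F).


Ȟ^0 ≅ Z; Ȟ^1 ≅ Z; Ȟ^2 ≅ 0

intersection data:
  V12={q4,q18} V15={q8,q17} V23={q7,q13} V34={q2,q10,q12,q14} V45={q16}
C dims 5,5; δ0: rk 4, SNF 1^4
Ȟ^0 = (5 − 4) − 0 = 1, so Ȟ^0 ≅ Z
Ȟ^1 = (5 − 0) − 4 = 1, so Ȟ^1 ≅ Z
Ȟ^2 = (0 − 0) − 0 = 0, so Ȟ^2 ≅ 0


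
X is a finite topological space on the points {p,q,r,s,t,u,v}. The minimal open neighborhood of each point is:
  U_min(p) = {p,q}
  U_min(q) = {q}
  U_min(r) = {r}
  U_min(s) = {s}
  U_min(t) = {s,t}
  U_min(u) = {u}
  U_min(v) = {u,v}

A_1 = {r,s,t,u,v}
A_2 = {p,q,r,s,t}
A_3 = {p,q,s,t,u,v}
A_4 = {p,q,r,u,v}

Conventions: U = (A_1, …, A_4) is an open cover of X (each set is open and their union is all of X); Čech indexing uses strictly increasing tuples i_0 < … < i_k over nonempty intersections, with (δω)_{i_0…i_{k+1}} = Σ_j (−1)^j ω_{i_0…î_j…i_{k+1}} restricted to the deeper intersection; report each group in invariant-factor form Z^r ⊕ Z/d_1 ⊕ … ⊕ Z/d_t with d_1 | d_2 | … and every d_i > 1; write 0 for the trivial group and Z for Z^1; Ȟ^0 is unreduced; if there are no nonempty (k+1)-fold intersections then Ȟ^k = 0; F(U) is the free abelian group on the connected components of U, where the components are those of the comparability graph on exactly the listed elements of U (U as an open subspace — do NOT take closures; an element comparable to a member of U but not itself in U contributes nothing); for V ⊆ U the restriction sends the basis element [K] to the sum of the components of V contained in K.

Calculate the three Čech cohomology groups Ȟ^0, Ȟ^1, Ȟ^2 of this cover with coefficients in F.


Ȟ^0(U;F) ≅ Z^4, Ȟ^1(U;F) ≅ 0 and Ȟ^2(U;F) ≅ 0

cover nerve:
  A12={r,s,t} A13={s,t,u,v} A14={r,u,v} A23={p,q,s,t} A24={p,q,r} A34={p,q,u,v}
  A123={s,t} A124={r} A134={u,v} A234={p,q}
components per intersection:
  A1: {r} {s,t} {u,v}
  A2: {p,q} {r} {s,t}
  A3: {p,q} {s,t} {u,v}
  A4: {p,q} {r} {u,v}
  A12: {r} {s,t}
  A13: {s,t} {u,v}
  A14: {r} {u,v}
  A23: {p,q} {s,t}
  A24: {p,q} {r}
  A34: {p,q} {u,v}
  A123: {s,t}
  A124: {r}
  A134: {u,v}
  A234: {p,q}
C dims 12,12,4; δ0: rk 8, SNF 1^8; δ1: rk 4, SNF 1^4
Ȟ^0: (12−8)−0=4 ⇒ Z^4
Ȟ^1: (12−4)−8=0 ⇒ 0
Ȟ^2: (4−0)−4=0 ⇒ 0


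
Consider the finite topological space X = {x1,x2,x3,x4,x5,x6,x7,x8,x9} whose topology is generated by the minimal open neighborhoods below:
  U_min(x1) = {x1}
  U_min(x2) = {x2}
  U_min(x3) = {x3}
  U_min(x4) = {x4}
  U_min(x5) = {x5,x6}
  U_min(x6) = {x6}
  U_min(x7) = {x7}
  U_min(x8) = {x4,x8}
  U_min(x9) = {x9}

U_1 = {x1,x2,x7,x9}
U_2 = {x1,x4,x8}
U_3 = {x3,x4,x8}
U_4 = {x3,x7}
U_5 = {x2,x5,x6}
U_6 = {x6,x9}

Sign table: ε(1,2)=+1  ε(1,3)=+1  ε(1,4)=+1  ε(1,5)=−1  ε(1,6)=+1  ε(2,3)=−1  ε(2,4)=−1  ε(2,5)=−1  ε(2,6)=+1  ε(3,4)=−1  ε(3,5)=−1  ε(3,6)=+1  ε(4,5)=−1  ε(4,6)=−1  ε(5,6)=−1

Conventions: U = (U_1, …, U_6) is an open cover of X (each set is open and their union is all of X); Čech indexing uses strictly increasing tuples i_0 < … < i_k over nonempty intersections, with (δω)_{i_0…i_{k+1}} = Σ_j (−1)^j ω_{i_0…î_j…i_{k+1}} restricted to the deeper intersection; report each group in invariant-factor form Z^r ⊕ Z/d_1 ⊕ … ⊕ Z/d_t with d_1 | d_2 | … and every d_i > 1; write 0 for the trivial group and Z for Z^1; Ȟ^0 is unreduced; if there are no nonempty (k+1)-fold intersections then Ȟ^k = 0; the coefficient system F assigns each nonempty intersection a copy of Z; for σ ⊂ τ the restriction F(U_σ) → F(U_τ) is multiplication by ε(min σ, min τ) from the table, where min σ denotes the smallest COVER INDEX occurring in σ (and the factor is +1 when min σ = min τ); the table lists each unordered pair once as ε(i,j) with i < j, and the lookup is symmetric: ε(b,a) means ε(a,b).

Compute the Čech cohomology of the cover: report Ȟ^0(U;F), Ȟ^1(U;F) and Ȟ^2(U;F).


Ȟ^0 ≅ Z, Ȟ^1 ≅ Z^2 and Ȟ^2 ≅ 0

nerve simplices:
  U12={x1} U14={x7} U15={x2} U16={x9} U23={x4,x8} U34={x3} U56={x6}
C dims 6,7; δ0: rk 5, SNF 1^5
degree 0: 6−5−0 = 1 → Ȟ^0 ≅ Z
degree 1: 7−0−5 = 2 → Ȟ^1 ≅ Z^2
degree 2: 0−0−0 = 0 → Ȟ^2 ≅ 0


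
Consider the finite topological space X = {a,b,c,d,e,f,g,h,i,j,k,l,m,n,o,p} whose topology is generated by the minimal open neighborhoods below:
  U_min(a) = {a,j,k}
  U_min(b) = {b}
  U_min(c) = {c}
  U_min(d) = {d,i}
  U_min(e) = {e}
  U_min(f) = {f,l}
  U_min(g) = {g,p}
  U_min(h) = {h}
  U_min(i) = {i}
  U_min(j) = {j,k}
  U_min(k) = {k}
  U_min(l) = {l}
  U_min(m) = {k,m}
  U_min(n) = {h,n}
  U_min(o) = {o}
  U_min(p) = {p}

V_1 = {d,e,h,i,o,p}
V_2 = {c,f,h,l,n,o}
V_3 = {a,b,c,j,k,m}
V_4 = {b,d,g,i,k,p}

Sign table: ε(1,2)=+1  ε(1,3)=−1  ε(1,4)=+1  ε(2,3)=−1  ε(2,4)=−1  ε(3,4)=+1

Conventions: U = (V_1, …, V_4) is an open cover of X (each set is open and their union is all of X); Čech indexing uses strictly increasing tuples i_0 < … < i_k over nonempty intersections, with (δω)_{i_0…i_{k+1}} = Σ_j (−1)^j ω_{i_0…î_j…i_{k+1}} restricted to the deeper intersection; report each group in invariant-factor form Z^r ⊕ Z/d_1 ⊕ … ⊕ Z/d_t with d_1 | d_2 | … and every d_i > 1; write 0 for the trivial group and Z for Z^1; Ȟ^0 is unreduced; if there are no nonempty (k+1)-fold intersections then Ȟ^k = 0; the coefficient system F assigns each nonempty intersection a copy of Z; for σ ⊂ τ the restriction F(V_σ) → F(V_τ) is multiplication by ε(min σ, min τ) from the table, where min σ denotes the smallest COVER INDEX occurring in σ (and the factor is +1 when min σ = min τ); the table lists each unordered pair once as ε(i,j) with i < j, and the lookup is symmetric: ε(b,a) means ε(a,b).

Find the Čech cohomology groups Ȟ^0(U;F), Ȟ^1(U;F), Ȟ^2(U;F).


nerve of the cover:
  V12={h,o} V14={d,i,p} V23={c} V34={b,k}
C dims 4,4; δ0: rk 4, SNF 1^3·2
Ȟ^0 = (4 − 4) − 0 = 0, so Ȟ^0 ≅ 0
Ȟ^1 = (4 − 0) − 4 = 0 plus torsion [2], so Ȟ^1 ≅ Z/2
Ȟ^2 = (0 − 0) − 0 = 0, so Ȟ^2 ≅ 0

Ȟ^0(U;F) ≅ 0, Ȟ^1(U;F) ≅ Z/2 and Ȟ^2(U;F) ≅ 0
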